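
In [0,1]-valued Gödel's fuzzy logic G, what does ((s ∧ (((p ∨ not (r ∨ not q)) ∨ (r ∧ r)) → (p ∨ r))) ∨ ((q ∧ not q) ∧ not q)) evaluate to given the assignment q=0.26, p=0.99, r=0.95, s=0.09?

0.09

not q: Gödel ¬ of 0.26 = 0 (operand ≠ 0)
(r ∨ not q) = max(0.95, 0) = 0.95
not (r ∨ not q): Gödel ¬ of 0.95 = 0 (operand ≠ 0)
(p ∨ not (r ∨ not q)) = max(0.99, 0) = 0.99
(r ∧ r) = min(0.95, 0.95) = 0.95
((p ∨ not (r ∨ not q)) ∨ (r ∧ r)) = max(0.99, 0.95) = 0.99
(p ∨ r) = max(0.99, 0.95) = 0.99
(((p ∨ not (r ∨ not q)) ∨ (r ∧ r)) → (p ∨ r)): 0.99 ≤ 0.99, so result = 1
(s ∧ (((p ∨ not (r ∨ not q)) ∨ (r ∧ r)) → (p ∨ r))) = min(0.09, 1) = 0.09
not q: Gödel ¬ of 0.26 = 0 (operand ≠ 0)
(q ∧ not q) = min(0.26, 0) = 0
not q: Gödel ¬ of 0.26 = 0 (operand ≠ 0)
((q ∧ not q) ∧ not q) = min(0, 0) = 0
((s ∧ (((p ∨ not (r ∨ not q)) ∨ (r ∧ r)) → (p ∨ r))) ∨ ((q ∧ not q) ∧ not q)) = max(0.09, 0) = 0.09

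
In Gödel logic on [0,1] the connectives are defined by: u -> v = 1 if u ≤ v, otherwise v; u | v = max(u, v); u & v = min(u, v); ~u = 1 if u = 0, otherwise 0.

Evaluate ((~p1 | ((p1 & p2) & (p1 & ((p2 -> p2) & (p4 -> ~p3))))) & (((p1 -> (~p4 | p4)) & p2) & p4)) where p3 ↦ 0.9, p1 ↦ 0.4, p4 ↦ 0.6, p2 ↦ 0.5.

0.00

~p1: Gödel ¬ of 0.4 = 0 (operand ≠ 0)
(p1 & p2) = min(0.4, 0.5) = 0.4
(p2 -> p2): 0.5 ≤ 0.5, so result = 1
~p3: Gödel ¬ of 0.9 = 0 (operand ≠ 0)
(p4 -> ~p3): 0.6 > 0, so result = 0
((p2 -> p2) & (p4 -> ~p3)) = min(1, 0) = 0
(p1 & ((p2 -> p2) & (p4 -> ~p3))) = min(0.4, 0) = 0
((p1 & p2) & (p1 & ((p2 -> p2) & (p4 -> ~p3)))) = min(0.4, 0) = 0
(~p1 | ((p1 & p2) & (p1 & ((p2 -> p2) & (p4 -> ~p3))))) = max(0, 0) = 0
~p4: Gödel ¬ of 0.6 = 0 (operand ≠ 0)
(~p4 | p4) = max(0, 0.6) = 0.6
(p1 -> (~p4 | p4)): 0.4 ≤ 0.6, so result = 1
((p1 -> (~p4 | p4)) & p2) = min(1, 0.5) = 0.5
(((p1 -> (~p4 | p4)) & p2) & p4) = min(0.5, 0.6) = 0.5
((~p1 | ((p1 & p2) & (p1 & ((p2 -> p2) & (p4 -> ~p3))))) & (((p1 -> (~p4 | p4)) & p2) & p4)) = min(0, 0.5) = 0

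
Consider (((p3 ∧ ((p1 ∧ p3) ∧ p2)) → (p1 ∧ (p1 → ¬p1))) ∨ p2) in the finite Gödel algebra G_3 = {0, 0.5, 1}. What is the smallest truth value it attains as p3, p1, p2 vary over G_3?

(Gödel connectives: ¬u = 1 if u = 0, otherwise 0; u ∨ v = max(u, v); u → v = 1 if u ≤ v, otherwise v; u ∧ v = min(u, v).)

0.50

The minimum is attained at p3 = 0.5, p1 = 0.5, p2 = 0.5:
  (p1 ∧ p3) = min(0.5, 0.5) = 0.5
  ((p1 ∧ p3) ∧ p2) = min(0.5, 0.5) = 0.5
  (p3 ∧ ((p1 ∧ p3) ∧ p2)) = min(0.5, 0.5) = 0.5
  ¬p1: Gödel ¬ of 0.5 = 0 (operand ≠ 0)
  (p1 → ¬p1): 0.5 > 0, so result = 0
  (p1 ∧ (p1 → ¬p1)) = min(0.5, 0) = 0
  ((p3 ∧ ((p1 ∧ p3) ∧ p2)) → (p1 ∧ (p1 → ¬p1))): 0.5 > 0, so result = 0
  (((p3 ∧ ((p1 ∧ p3) ∧ p2)) → (p1 ∧ (p1 → ¬p1))) ∨ p2) = max(0, 0.5) = 0.5
Checking all 27 assignments confirms none give a value below 0.50.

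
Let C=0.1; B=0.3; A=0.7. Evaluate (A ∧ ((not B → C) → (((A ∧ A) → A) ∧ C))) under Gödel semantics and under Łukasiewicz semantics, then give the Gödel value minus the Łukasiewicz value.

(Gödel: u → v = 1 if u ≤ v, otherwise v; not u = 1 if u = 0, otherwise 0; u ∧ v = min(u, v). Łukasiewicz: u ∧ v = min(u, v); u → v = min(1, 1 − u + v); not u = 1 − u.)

Gödel evaluation:
  not B: Gödel ¬ of 0.3 = 0 (operand ≠ 0)
  (not B → C): 0 ≤ 0.1, so result = 1
  (A ∧ A) = min(0.7, 0.7) = 0.7
  ((A ∧ A) → A): 0.7 ≤ 0.7, so result = 1
  (((A ∧ A) → A) ∧ C) = min(1, 0.1) = 0.1
  ((not B → C) → (((A ∧ A) → A) ∧ C)): 1 > 0.1, so result = 0.1
  (A ∧ ((not B → C) → (((A ∧ A) → A) ∧ C))) = min(0.7, 0.1) = 0.1
  Gödel value = 0.1
Łukasiewicz evaluation:
  not B: Łukasiewicz ¬ gives 1 − 0.3 = 0.7
  (not B → C): min(1, 1 − 0.7 + 0.1) = 0.4
  (A ∧ A) = min(0.7, 0.7) = 0.7
  ((A ∧ A) → A): min(1, 1 − 0.7 + 0.7) = 1
  (((A ∧ A) → A) ∧ C) = min(1, 0.1) = 0.1
  ((not B → C) → (((A ∧ A) → A) ∧ C)): min(1, 1 − 0.4 + 0.1) = 0.7
  (A ∧ ((not B → C) → (((A ∧ A) → A) ∧ C))) = min(0.7, 0.7) = 0.7
  Łukasiewicz value = 0.7
Difference: 0.1 − 0.7 = -0.60

-0.60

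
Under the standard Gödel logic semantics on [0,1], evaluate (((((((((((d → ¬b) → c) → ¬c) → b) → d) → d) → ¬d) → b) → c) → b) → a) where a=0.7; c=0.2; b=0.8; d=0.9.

¬b: Gödel ¬ of 0.8 = 0 (operand ≠ 0)
(d → ¬b): 0.9 > 0, so result = 0
((d → ¬b) → c): 0 ≤ 0.2, so result = 1
¬c: Gödel ¬ of 0.2 = 0 (operand ≠ 0)
(((d → ¬b) → c) → ¬c): 1 > 0, so result = 0
((((d → ¬b) → c) → ¬c) → b): 0 ≤ 0.8, so result = 1
(((((d → ¬b) → c) → ¬c) → b) → d): 1 > 0.9, so result = 0.9
((((((d → ¬b) → c) → ¬c) → b) → d) → d): 0.9 ≤ 0.9, so result = 1
¬d: Gödel ¬ of 0.9 = 0 (operand ≠ 0)
(((((((d → ¬b) → c) → ¬c) → b) → d) → d) → ¬d): 1 > 0, so result = 0
((((((((d → ¬b) → c) → ¬c) → b) → d) → d) → ¬d) → b): 0 ≤ 0.8, so result = 1
(((((((((d → ¬b) → c) → ¬c) → b) → d) → d) → ¬d) → b) → c): 1 > 0.2, so result = 0.2
((((((((((d → ¬b) → c) → ¬c) → b) → d) → d) → ¬d) → b) → c) → b): 0.2 ≤ 0.8, so result = 1
(((((((((((d → ¬b) → c) → ¬c) → b) → d) → d) → ¬d) → b) → c) → b) → a): 1 > 0.7, so result = 0.7

0.70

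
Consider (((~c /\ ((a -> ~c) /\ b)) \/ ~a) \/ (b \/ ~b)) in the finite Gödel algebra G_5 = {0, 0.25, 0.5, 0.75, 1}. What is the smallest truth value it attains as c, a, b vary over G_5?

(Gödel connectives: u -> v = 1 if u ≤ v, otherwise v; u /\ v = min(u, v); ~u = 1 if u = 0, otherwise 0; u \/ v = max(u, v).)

0.25

The minimum is attained at c = 0, a = 0.25, b = 0.25:
  ~c: Gödel ¬ of 0 = 1 (operand is 0)
  ~c: Gödel ¬ of 0 = 1 (operand is 0)
  (a -> ~c): 0.25 ≤ 1, so result = 1
  ((a -> ~c) /\ b) = min(1, 0.25) = 0.25
  (~c /\ ((a -> ~c) /\ b)) = min(1, 0.25) = 0.25
  ~a: Gödel ¬ of 0.25 = 0 (operand ≠ 0)
  ((~c /\ ((a -> ~c) /\ b)) \/ ~a) = max(0.25, 0) = 0.25
  ~b: Gödel ¬ of 0.25 = 0 (operand ≠ 0)
  (b \/ ~b) = max(0.25, 0) = 0.25
  (((~c /\ ((a -> ~c) /\ b)) \/ ~a) \/ (b \/ ~b)) = max(0.25, 0.25) = 0.25
Checking all 125 assignments confirms none give a value below 0.25.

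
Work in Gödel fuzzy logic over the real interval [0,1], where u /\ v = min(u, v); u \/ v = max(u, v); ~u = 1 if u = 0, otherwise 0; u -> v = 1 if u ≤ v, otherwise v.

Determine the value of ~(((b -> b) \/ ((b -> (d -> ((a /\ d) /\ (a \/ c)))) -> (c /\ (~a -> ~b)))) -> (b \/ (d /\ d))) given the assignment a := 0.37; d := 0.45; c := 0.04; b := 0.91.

(b -> b): 0.91 ≤ 0.91, so result = 1
(a /\ d) = min(0.37, 0.45) = 0.37
(a \/ c) = max(0.37, 0.04) = 0.37
((a /\ d) /\ (a \/ c)) = min(0.37, 0.37) = 0.37
(d -> ((a /\ d) /\ (a \/ c))): 0.45 > 0.37, so result = 0.37
(b -> (d -> ((a /\ d) /\ (a \/ c)))): 0.91 > 0.37, so result = 0.37
~a: Gödel ¬ of 0.37 = 0 (operand ≠ 0)
~b: Gödel ¬ of 0.91 = 0 (operand ≠ 0)
(~a -> ~b): 0 ≤ 0, so result = 1
(c /\ (~a -> ~b)) = min(0.04, 1) = 0.04
((b -> (d -> ((a /\ d) /\ (a \/ c)))) -> (c /\ (~a -> ~b))): 0.37 > 0.04, so result = 0.04
((b -> b) \/ ((b -> (d -> ((a /\ d) /\ (a \/ c)))) -> (c /\ (~a -> ~b)))) = max(1, 0.04) = 1
(d /\ d) = min(0.45, 0.45) = 0.45
(b \/ (d /\ d)) = max(0.91, 0.45) = 0.91
(((b -> b) \/ ((b -> (d -> ((a /\ d) /\ (a \/ c)))) -> (c /\ (~a -> ~b)))) -> (b \/ (d /\ d))): 1 > 0.91, so result = 0.91
~(((b -> b) \/ ((b -> (d -> ((a /\ d) /\ (a \/ c)))) -> (c /\ (~a -> ~b)))) -> (b \/ (d /\ d))): Gödel ¬ of 0.91 = 0 (operand ≠ 0)

0.00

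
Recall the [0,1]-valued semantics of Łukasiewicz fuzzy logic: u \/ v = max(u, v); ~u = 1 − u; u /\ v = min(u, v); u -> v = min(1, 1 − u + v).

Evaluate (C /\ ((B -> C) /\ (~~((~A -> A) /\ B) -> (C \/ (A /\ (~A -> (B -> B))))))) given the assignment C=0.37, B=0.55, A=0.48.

0.37

(B -> C): min(1, 1 − 0.55 + 0.37) = 0.82
~A: Łukasiewicz ¬ gives 1 − 0.48 = 0.52
(~A -> A): min(1, 1 − 0.52 + 0.48) = 0.96
((~A -> A) /\ B) = min(0.96, 0.55) = 0.55
~((~A -> A) /\ B): Łukasiewicz ¬ gives 1 − 0.55 = 0.45
~~((~A -> A) /\ B): Łukasiewicz ¬ gives 1 − 0.45 = 0.55
~A: Łukasiewicz ¬ gives 1 − 0.48 = 0.52
(B -> B): min(1, 1 − 0.55 + 0.55) = 1
(~A -> (B -> B)): min(1, 1 − 0.52 + 1) = 1
(A /\ (~A -> (B -> B))) = min(0.48, 1) = 0.48
(C \/ (A /\ (~A -> (B -> B)))) = max(0.37, 0.48) = 0.48
(~~((~A -> A) /\ B) -> (C \/ (A /\ (~A -> (B -> B))))): min(1, 1 − 0.55 + 0.48) = 0.93
((B -> C) /\ (~~((~A -> A) /\ B) -> (C \/ (A /\ (~A -> (B -> B)))))) = min(0.82, 0.93) = 0.82
(C /\ ((B -> C) /\ (~~((~A -> A) /\ B) -> (C \/ (A /\ (~A -> (B -> B))))))) = min(0.37, 0.82) = 0.37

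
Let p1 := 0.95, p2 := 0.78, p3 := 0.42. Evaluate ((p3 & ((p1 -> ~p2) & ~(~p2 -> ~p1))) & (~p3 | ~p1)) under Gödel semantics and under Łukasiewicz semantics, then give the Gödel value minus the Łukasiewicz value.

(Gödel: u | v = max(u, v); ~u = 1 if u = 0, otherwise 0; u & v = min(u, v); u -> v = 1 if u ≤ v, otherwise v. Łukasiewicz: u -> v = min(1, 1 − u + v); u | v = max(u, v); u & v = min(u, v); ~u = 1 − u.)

-0.17

Gödel evaluation:
  ~p2: Gödel ¬ of 0.78 = 0 (operand ≠ 0)
  (p1 -> ~p2): 0.95 > 0, so result = 0
  ~p2: Gödel ¬ of 0.78 = 0 (operand ≠ 0)
  ~p1: Gödel ¬ of 0.95 = 0 (operand ≠ 0)
  (~p2 -> ~p1): 0 ≤ 0, so result = 1
  ~(~p2 -> ~p1): Gödel ¬ of 1 = 0 (operand ≠ 0)
  ((p1 -> ~p2) & ~(~p2 -> ~p1)) = min(0, 0) = 0
  (p3 & ((p1 -> ~p2) & ~(~p2 -> ~p1))) = min(0.42, 0) = 0
  ~p3: Gödel ¬ of 0.42 = 0 (operand ≠ 0)
  ~p1: Gödel ¬ of 0.95 = 0 (operand ≠ 0)
  (~p3 | ~p1) = max(0, 0) = 0
  ((p3 & ((p1 -> ~p2) & ~(~p2 -> ~p1))) & (~p3 | ~p1)) = min(0, 0) = 0
  Gödel value = 0
Łukasiewicz evaluation:
  ~p2: Łukasiewicz ¬ gives 1 − 0.78 = 0.22
  (p1 -> ~p2): min(1, 1 − 0.95 + 0.22) = 0.27
  ~p2: Łukasiewicz ¬ gives 1 − 0.78 = 0.22
  ~p1: Łukasiewicz ¬ gives 1 − 0.95 = 0.05
  (~p2 -> ~p1): min(1, 1 − 0.22 + 0.05) = 0.83
  ~(~p2 -> ~p1): Łukasiewicz ¬ gives 1 − 0.83 = 0.17
  ((p1 -> ~p2) & ~(~p2 -> ~p1)) = min(0.27, 0.17) = 0.17
  (p3 & ((p1 -> ~p2) & ~(~p2 -> ~p1))) = min(0.42, 0.17) = 0.17
  ~p3: Łukasiewicz ¬ gives 1 − 0.42 = 0.58
  ~p1: Łukasiewicz ¬ gives 1 − 0.95 = 0.05
  (~p3 | ~p1) = max(0.58, 0.05) = 0.58
  ((p3 & ((p1 -> ~p2) & ~(~p2 -> ~p1))) & (~p3 | ~p1)) = min(0.17, 0.58) = 0.17
  Łukasiewicz value = 0.17
Difference: 0 − 0.17 = -0.17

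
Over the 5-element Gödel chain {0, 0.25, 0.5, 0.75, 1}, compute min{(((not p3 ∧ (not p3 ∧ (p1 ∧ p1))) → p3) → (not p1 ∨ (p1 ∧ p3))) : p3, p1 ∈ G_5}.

The minimum is attained at p3 = 0.25, p1 = 0.25:
  not p3: Gödel ¬ of 0.25 = 0 (operand ≠ 0)
  not p3: Gödel ¬ of 0.25 = 0 (operand ≠ 0)
  (p1 ∧ p1) = min(0.25, 0.25) = 0.25
  (not p3 ∧ (p1 ∧ p1)) = min(0, 0.25) = 0
  (not p3 ∧ (not p3 ∧ (p1 ∧ p1))) = min(0, 0) = 0
  ((not p3 ∧ (not p3 ∧ (p1 ∧ p1))) → p3): 0 ≤ 0.25, so result = 1
  not p1: Gödel ¬ of 0.25 = 0 (operand ≠ 0)
  (p1 ∧ p3) = min(0.25, 0.25) = 0.25
  (not p1 ∨ (p1 ∧ p3)) = max(0, 0.25) = 0.25
  (((not p3 ∧ (not p3 ∧ (p1 ∧ p1))) → p3) → (not p1 ∨ (p1 ∧ p3))): 1 > 0.25, so result = 0.25
Checking all 25 assignments confirms none give a value below 0.25.

0.25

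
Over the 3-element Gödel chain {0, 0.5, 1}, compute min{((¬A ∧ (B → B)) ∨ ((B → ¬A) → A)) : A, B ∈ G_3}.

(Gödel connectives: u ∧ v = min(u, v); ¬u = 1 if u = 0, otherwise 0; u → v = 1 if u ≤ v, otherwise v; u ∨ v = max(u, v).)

The minimum is attained at A = 0.5, B = 0:
  ¬A: Gödel ¬ of 0.5 = 0 (operand ≠ 0)
  (B → B): 0 ≤ 0, so result = 1
  (¬A ∧ (B → B)) = min(0, 1) = 0
  ¬A: Gödel ¬ of 0.5 = 0 (operand ≠ 0)
  (B → ¬A): 0 ≤ 0, so result = 1
  ((B → ¬A) → A): 1 > 0.5, so result = 0.5
  ((¬A ∧ (B → B)) ∨ ((B → ¬A) → A)) = max(0, 0.5) = 0.5
Checking all 9 assignments confirms none give a value below 0.50.

0.50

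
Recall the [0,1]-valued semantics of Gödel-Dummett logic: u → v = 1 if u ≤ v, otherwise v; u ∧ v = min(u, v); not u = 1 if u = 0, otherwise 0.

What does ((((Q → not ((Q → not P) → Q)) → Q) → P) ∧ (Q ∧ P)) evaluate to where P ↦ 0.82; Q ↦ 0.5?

0.50

not P: Gödel ¬ of 0.82 = 0 (operand ≠ 0)
(Q → not P): 0.5 > 0, so result = 0
((Q → not P) → Q): 0 ≤ 0.5, so result = 1
not ((Q → not P) → Q): Gödel ¬ of 1 = 0 (operand ≠ 0)
(Q → not ((Q → not P) → Q)): 0.5 > 0, so result = 0
((Q → not ((Q → not P) → Q)) → Q): 0 ≤ 0.5, so result = 1
(((Q → not ((Q → not P) → Q)) → Q) → P): 1 > 0.82, so result = 0.82
(Q ∧ P) = min(0.5, 0.82) = 0.5
((((Q → not ((Q → not P) → Q)) → Q) → P) ∧ (Q ∧ P)) = min(0.82, 0.5) = 0.5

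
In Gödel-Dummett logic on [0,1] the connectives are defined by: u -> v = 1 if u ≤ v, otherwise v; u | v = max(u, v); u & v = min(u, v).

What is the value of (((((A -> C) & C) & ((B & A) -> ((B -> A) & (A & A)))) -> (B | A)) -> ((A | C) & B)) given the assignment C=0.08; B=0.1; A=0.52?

0.10

(A -> C): 0.52 > 0.08, so result = 0.08
((A -> C) & C) = min(0.08, 0.08) = 0.08
(B & A) = min(0.1, 0.52) = 0.1
(B -> A): 0.1 ≤ 0.52, so result = 1
(A & A) = min(0.52, 0.52) = 0.52
((B -> A) & (A & A)) = min(1, 0.52) = 0.52
((B & A) -> ((B -> A) & (A & A))): 0.1 ≤ 0.52, so result = 1
(((A -> C) & C) & ((B & A) -> ((B -> A) & (A & A)))) = min(0.08, 1) = 0.08
(B | A) = max(0.1, 0.52) = 0.52
((((A -> C) & C) & ((B & A) -> ((B -> A) & (A & A)))) -> (B | A)): 0.08 ≤ 0.52, so result = 1
(A | C) = max(0.52, 0.08) = 0.52
((A | C) & B) = min(0.52, 0.1) = 0.1
(((((A -> C) & C) & ((B & A) -> ((B -> A) & (A & A)))) -> (B | A)) -> ((A | C) & B)): 1 > 0.1, so result = 0.1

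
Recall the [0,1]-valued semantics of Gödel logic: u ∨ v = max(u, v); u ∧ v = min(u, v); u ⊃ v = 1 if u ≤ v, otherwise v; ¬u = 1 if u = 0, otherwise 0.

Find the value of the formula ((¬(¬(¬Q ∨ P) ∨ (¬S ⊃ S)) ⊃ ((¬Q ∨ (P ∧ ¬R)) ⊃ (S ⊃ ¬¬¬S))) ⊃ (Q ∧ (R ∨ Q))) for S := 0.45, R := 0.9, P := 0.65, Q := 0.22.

0.22

¬Q: Gödel ¬ of 0.22 = 0 (operand ≠ 0)
(¬Q ∨ P) = max(0, 0.65) = 0.65
¬(¬Q ∨ P): Gödel ¬ of 0.65 = 0 (operand ≠ 0)
¬S: Gödel ¬ of 0.45 = 0 (operand ≠ 0)
(¬S ⊃ S): 0 ≤ 0.45, so result = 1
(¬(¬Q ∨ P) ∨ (¬S ⊃ S)) = max(0, 1) = 1
¬(¬(¬Q ∨ P) ∨ (¬S ⊃ S)): Gödel ¬ of 1 = 0 (operand ≠ 0)
¬Q: Gödel ¬ of 0.22 = 0 (operand ≠ 0)
¬R: Gödel ¬ of 0.9 = 0 (operand ≠ 0)
(P ∧ ¬R) = min(0.65, 0) = 0
(¬Q ∨ (P ∧ ¬R)) = max(0, 0) = 0
¬S: Gödel ¬ of 0.45 = 0 (operand ≠ 0)
¬¬S: Gödel ¬ of 0 = 1 (operand is 0)
¬¬¬S: Gödel ¬ of 1 = 0 (operand ≠ 0)
(S ⊃ ¬¬¬S): 0.45 > 0, so result = 0
((¬Q ∨ (P ∧ ¬R)) ⊃ (S ⊃ ¬¬¬S)): 0 ≤ 0, so result = 1
(¬(¬(¬Q ∨ P) ∨ (¬S ⊃ S)) ⊃ ((¬Q ∨ (P ∧ ¬R)) ⊃ (S ⊃ ¬¬¬S))): 0 ≤ 1, so result = 1
(R ∨ Q) = max(0.9, 0.22) = 0.9
(Q ∧ (R ∨ Q)) = min(0.22, 0.9) = 0.22
((¬(¬(¬Q ∨ P) ∨ (¬S ⊃ S)) ⊃ ((¬Q ∨ (P ∧ ¬R)) ⊃ (S ⊃ ¬¬¬S))) ⊃ (Q ∧ (R ∨ Q))): 1 > 0.22, so result = 0.22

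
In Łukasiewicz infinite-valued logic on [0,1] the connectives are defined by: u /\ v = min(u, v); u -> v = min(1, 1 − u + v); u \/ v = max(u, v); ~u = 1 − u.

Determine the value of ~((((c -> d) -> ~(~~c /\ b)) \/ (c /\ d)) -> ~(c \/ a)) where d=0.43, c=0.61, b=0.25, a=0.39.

(c -> d): min(1, 1 − 0.61 + 0.43) = 0.82
~c: Łukasiewicz ¬ gives 1 − 0.61 = 0.39
~~c: Łukasiewicz ¬ gives 1 − 0.39 = 0.61
(~~c /\ b) = min(0.61, 0.25) = 0.25
~(~~c /\ b): Łukasiewicz ¬ gives 1 − 0.25 = 0.75
((c -> d) -> ~(~~c /\ b)): min(1, 1 − 0.82 + 0.75) = 0.93
(c /\ d) = min(0.61, 0.43) = 0.43
(((c -> d) -> ~(~~c /\ b)) \/ (c /\ d)) = max(0.93, 0.43) = 0.93
(c \/ a) = max(0.61, 0.39) = 0.61
~(c \/ a): Łukasiewicz ¬ gives 1 − 0.61 = 0.39
((((c -> d) -> ~(~~c /\ b)) \/ (c /\ d)) -> ~(c \/ a)): min(1, 1 − 0.93 + 0.39) = 0.46
~((((c -> d) -> ~(~~c /\ b)) \/ (c /\ d)) -> ~(c \/ a)): Łukasiewicz ¬ gives 1 − 0.46 = 0.54

0.54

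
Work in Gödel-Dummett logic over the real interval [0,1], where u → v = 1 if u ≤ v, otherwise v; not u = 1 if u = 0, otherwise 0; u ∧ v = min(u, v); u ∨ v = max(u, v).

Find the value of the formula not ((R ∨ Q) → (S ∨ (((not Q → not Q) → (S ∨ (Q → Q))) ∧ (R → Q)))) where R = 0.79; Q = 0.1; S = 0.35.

0.00

(R ∨ Q) = max(0.79, 0.1) = 0.79
not Q: Gödel ¬ of 0.1 = 0 (operand ≠ 0)
not Q: Gödel ¬ of 0.1 = 0 (operand ≠ 0)
(not Q → not Q): 0 ≤ 0, so result = 1
(Q → Q): 0.1 ≤ 0.1, so result = 1
(S ∨ (Q → Q)) = max(0.35, 1) = 1
((not Q → not Q) → (S ∨ (Q → Q))): 1 ≤ 1, so result = 1
(R → Q): 0.79 > 0.1, so result = 0.1
(((not Q → not Q) → (S ∨ (Q → Q))) ∧ (R → Q)) = min(1, 0.1) = 0.1
(S ∨ (((not Q → not Q) → (S ∨ (Q → Q))) ∧ (R → Q))) = max(0.35, 0.1) = 0.35
((R ∨ Q) → (S ∨ (((not Q → not Q) → (S ∨ (Q → Q))) ∧ (R → Q)))): 0.79 > 0.35, so result = 0.35
not ((R ∨ Q) → (S ∨ (((not Q → not Q) → (S ∨ (Q → Q))) ∧ (R → Q)))): Gödel ¬ of 0.35 = 0 (operand ≠ 0)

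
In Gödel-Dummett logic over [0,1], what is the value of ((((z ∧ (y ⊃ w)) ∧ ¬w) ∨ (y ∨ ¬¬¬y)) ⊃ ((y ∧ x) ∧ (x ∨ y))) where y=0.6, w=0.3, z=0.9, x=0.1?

0.10

(y ⊃ w): 0.6 > 0.3, so result = 0.3
(z ∧ (y ⊃ w)) = min(0.9, 0.3) = 0.3
¬w: Gödel ¬ of 0.3 = 0 (operand ≠ 0)
((z ∧ (y ⊃ w)) ∧ ¬w) = min(0.3, 0) = 0
¬y: Gödel ¬ of 0.6 = 0 (operand ≠ 0)
¬¬y: Gödel ¬ of 0 = 1 (operand is 0)
¬¬¬y: Gödel ¬ of 1 = 0 (operand ≠ 0)
(y ∨ ¬¬¬y) = max(0.6, 0) = 0.6
(((z ∧ (y ⊃ w)) ∧ ¬w) ∨ (y ∨ ¬¬¬y)) = max(0, 0.6) = 0.6
(y ∧ x) = min(0.6, 0.1) = 0.1
(x ∨ y) = max(0.1, 0.6) = 0.6
((y ∧ x) ∧ (x ∨ y)) = min(0.1, 0.6) = 0.1
((((z ∧ (y ⊃ w)) ∧ ¬w) ∨ (y ∨ ¬¬¬y)) ⊃ ((y ∧ x) ∧ (x ∨ y))): 0.6 > 0.1, so result = 0.1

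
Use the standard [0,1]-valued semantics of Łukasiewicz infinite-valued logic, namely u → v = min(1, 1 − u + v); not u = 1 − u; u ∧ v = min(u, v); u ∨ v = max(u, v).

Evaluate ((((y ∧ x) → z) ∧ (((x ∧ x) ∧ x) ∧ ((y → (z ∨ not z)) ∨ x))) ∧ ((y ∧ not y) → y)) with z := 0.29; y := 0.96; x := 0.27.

0.27

(y ∧ x) = min(0.96, 0.27) = 0.27
((y ∧ x) → z): min(1, 1 − 0.27 + 0.29) = 1
(x ∧ x) = min(0.27, 0.27) = 0.27
((x ∧ x) ∧ x) = min(0.27, 0.27) = 0.27
not z: Łukasiewicz ¬ gives 1 − 0.29 = 0.71
(z ∨ not z) = max(0.29, 0.71) = 0.71
(y → (z ∨ not z)): min(1, 1 − 0.96 + 0.71) = 0.75
((y → (z ∨ not z)) ∨ x) = max(0.75, 0.27) = 0.75
(((x ∧ x) ∧ x) ∧ ((y → (z ∨ not z)) ∨ x)) = min(0.27, 0.75) = 0.27
(((y ∧ x) → z) ∧ (((x ∧ x) ∧ x) ∧ ((y → (z ∨ not z)) ∨ x))) = min(1, 0.27) = 0.27
not y: Łukasiewicz ¬ gives 1 − 0.96 = 0.04
(y ∧ not y) = min(0.96, 0.04) = 0.04
((y ∧ not y) → y): min(1, 1 − 0.04 + 0.96) = 1
((((y ∧ x) → z) ∧ (((x ∧ x) ∧ x) ∧ ((y → (z ∨ not z)) ∨ x))) ∧ ((y ∧ not y) → y)) = min(0.27, 1) = 0.27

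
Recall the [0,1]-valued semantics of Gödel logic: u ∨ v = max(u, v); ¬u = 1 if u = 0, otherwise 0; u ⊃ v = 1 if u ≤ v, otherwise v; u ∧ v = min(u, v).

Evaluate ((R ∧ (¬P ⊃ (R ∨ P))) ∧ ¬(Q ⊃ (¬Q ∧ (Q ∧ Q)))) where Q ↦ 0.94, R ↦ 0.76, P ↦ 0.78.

¬P: Gödel ¬ of 0.78 = 0 (operand ≠ 0)
(R ∨ P) = max(0.76, 0.78) = 0.78
(¬P ⊃ (R ∨ P)): 0 ≤ 0.78, so result = 1
(R ∧ (¬P ⊃ (R ∨ P))) = min(0.76, 1) = 0.76
¬Q: Gödel ¬ of 0.94 = 0 (operand ≠ 0)
(Q ∧ Q) = min(0.94, 0.94) = 0.94
(¬Q ∧ (Q ∧ Q)) = min(0, 0.94) = 0
(Q ⊃ (¬Q ∧ (Q ∧ Q))): 0.94 > 0, so result = 0
¬(Q ⊃ (¬Q ∧ (Q ∧ Q))): Gödel ¬ of 0 = 1 (operand is 0)
((R ∧ (¬P ⊃ (R ∨ P))) ∧ ¬(Q ⊃ (¬Q ∧ (Q ∧ Q)))) = min(0.76, 1) = 0.76

0.76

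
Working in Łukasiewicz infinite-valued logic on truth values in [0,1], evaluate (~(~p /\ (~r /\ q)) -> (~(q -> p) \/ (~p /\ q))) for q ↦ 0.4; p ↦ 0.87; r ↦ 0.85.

~p: Łukasiewicz ¬ gives 1 − 0.87 = 0.13
~r: Łukasiewicz ¬ gives 1 − 0.85 = 0.15
(~r /\ q) = min(0.15, 0.4) = 0.15
(~p /\ (~r /\ q)) = min(0.13, 0.15) = 0.13
~(~p /\ (~r /\ q)): Łukasiewicz ¬ gives 1 − 0.13 = 0.87
(q -> p): min(1, 1 − 0.4 + 0.87) = 1
~(q -> p): Łukasiewicz ¬ gives 1 − 1 = 0
~p: Łukasiewicz ¬ gives 1 − 0.87 = 0.13
(~p /\ q) = min(0.13, 0.4) = 0.13
(~(q -> p) \/ (~p /\ q)) = max(0, 0.13) = 0.13
(~(~p /\ (~r /\ q)) -> (~(q -> p) \/ (~p /\ q))): min(1, 1 − 0.87 + 0.13) = 0.26

0.26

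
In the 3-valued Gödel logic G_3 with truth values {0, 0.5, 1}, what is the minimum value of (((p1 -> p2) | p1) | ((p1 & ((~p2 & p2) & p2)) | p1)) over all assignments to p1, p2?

The minimum is attained at p1 = 0.5, p2 = 0:
  (p1 -> p2): 0.5 > 0, so result = 0
  ((p1 -> p2) | p1) = max(0, 0.5) = 0.5
  ~p2: Gödel ¬ of 0 = 1 (operand is 0)
  (~p2 & p2) = min(1, 0) = 0
  ((~p2 & p2) & p2) = min(0, 0) = 0
  (p1 & ((~p2 & p2) & p2)) = min(0.5, 0) = 0
  ((p1 & ((~p2 & p2) & p2)) | p1) = max(0, 0.5) = 0.5
  (((p1 -> p2) | p1) | ((p1 & ((~p2 & p2) & p2)) | p1)) = max(0.5, 0.5) = 0.5
Checking all 9 assignments confirms none give a value below 0.50.

0.50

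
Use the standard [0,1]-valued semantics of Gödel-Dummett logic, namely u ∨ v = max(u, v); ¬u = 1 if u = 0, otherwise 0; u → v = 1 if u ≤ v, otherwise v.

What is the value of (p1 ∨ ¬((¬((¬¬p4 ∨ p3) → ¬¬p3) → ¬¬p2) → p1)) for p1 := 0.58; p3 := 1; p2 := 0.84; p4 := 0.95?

¬p4: Gödel ¬ of 0.95 = 0 (operand ≠ 0)
¬¬p4: Gödel ¬ of 0 = 1 (operand is 0)
(¬¬p4 ∨ p3) = max(1, 1) = 1
¬p3: Gödel ¬ of 1 = 0 (operand ≠ 0)
¬¬p3: Gödel ¬ of 0 = 1 (operand is 0)
((¬¬p4 ∨ p3) → ¬¬p3): 1 ≤ 1, so result = 1
¬((¬¬p4 ∨ p3) → ¬¬p3): Gödel ¬ of 1 = 0 (operand ≠ 0)
¬p2: Gödel ¬ of 0.84 = 0 (operand ≠ 0)
¬¬p2: Gödel ¬ of 0 = 1 (operand is 0)
(¬((¬¬p4 ∨ p3) → ¬¬p3) → ¬¬p2): 0 ≤ 1, so result = 1
((¬((¬¬p4 ∨ p3) → ¬¬p3) → ¬¬p2) → p1): 1 > 0.58, so result = 0.58
¬((¬((¬¬p4 ∨ p3) → ¬¬p3) → ¬¬p2) → p1): Gödel ¬ of 0.58 = 0 (operand ≠ 0)
(p1 ∨ ¬((¬((¬¬p4 ∨ p3) → ¬¬p3) → ¬¬p2) → p1)) = max(0.58, 0) = 0.58

0.58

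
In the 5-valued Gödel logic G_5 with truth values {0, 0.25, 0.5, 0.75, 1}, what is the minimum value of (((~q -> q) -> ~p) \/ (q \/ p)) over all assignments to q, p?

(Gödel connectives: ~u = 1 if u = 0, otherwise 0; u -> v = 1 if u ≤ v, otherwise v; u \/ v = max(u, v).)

The minimum is attained at q = 0.25, p = 0.25:
  ~q: Gödel ¬ of 0.25 = 0 (operand ≠ 0)
  (~q -> q): 0 ≤ 0.25, so result = 1
  ~p: Gödel ¬ of 0.25 = 0 (operand ≠ 0)
  ((~q -> q) -> ~p): 1 > 0, so result = 0
  (q \/ p) = max(0.25, 0.25) = 0.25
  (((~q -> q) -> ~p) \/ (q \/ p)) = max(0, 0.25) = 0.25
Checking all 25 assignments confirms none give a value below 0.25.

0.25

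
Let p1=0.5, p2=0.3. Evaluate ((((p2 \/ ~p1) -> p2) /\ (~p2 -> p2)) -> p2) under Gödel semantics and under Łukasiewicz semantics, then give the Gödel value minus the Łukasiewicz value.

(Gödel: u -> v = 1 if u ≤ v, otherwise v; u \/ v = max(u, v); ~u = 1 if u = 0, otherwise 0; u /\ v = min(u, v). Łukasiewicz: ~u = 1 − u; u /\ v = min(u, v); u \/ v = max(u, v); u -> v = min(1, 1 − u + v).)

Gödel evaluation:
  ~p1: Gödel ¬ of 0.5 = 0 (operand ≠ 0)
  (p2 \/ ~p1) = max(0.3, 0) = 0.3
  ((p2 \/ ~p1) -> p2): 0.3 ≤ 0.3, so result = 1
  ~p2: Gödel ¬ of 0.3 = 0 (operand ≠ 0)
  (~p2 -> p2): 0 ≤ 0.3, so result = 1
  (((p2 \/ ~p1) -> p2) /\ (~p2 -> p2)) = min(1, 1) = 1
  ((((p2 \/ ~p1) -> p2) /\ (~p2 -> p2)) -> p2): 1 > 0.3, so result = 0.3
  Gödel value = 0.3
Łukasiewicz evaluation:
  ~p1: Łukasiewicz ¬ gives 1 − 0.5 = 0.5
  (p2 \/ ~p1) = max(0.3, 0.5) = 0.5
  ((p2 \/ ~p1) -> p2): min(1, 1 − 0.5 + 0.3) = 0.8
  ~p2: Łukasiewicz ¬ gives 1 − 0.3 = 0.7
  (~p2 -> p2): min(1, 1 − 0.7 + 0.3) = 0.6
  (((p2 \/ ~p1) -> p2) /\ (~p2 -> p2)) = min(0.8, 0.6) = 0.6
  ((((p2 \/ ~p1) -> p2) /\ (~p2 -> p2)) -> p2): min(1, 1 − 0.6 + 0.3) = 0.7
  Łukasiewicz value = 0.7
Difference: 0.3 − 0.7 = -0.40

-0.40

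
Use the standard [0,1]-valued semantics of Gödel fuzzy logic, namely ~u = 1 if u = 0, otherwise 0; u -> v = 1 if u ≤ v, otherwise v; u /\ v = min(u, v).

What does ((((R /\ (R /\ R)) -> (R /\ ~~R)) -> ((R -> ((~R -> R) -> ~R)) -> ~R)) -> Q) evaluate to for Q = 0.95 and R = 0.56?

(R /\ R) = min(0.56, 0.56) = 0.56
(R /\ (R /\ R)) = min(0.56, 0.56) = 0.56
~R: Gödel ¬ of 0.56 = 0 (operand ≠ 0)
~~R: Gödel ¬ of 0 = 1 (operand is 0)
(R /\ ~~R) = min(0.56, 1) = 0.56
((R /\ (R /\ R)) -> (R /\ ~~R)): 0.56 ≤ 0.56, so result = 1
~R: Gödel ¬ of 0.56 = 0 (operand ≠ 0)
(~R -> R): 0 ≤ 0.56, so result = 1
~R: Gödel ¬ of 0.56 = 0 (operand ≠ 0)
((~R -> R) -> ~R): 1 > 0, so result = 0
(R -> ((~R -> R) -> ~R)): 0.56 > 0, so result = 0
~R: Gödel ¬ of 0.56 = 0 (operand ≠ 0)
((R -> ((~R -> R) -> ~R)) -> ~R): 0 ≤ 0, so result = 1
(((R /\ (R /\ R)) -> (R /\ ~~R)) -> ((R -> ((~R -> R) -> ~R)) -> ~R)): 1 ≤ 1, so result = 1
((((R /\ (R /\ R)) -> (R /\ ~~R)) -> ((R -> ((~R -> R) -> ~R)) -> ~R)) -> Q): 1 > 0.95, so result = 0.95

0.95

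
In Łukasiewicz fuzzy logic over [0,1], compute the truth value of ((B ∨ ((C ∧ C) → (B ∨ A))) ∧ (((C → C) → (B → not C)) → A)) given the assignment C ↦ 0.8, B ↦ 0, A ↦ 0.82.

(C ∧ C) = min(0.8, 0.8) = 0.8
(B ∨ A) = max(0, 0.82) = 0.82
((C ∧ C) → (B ∨ A)): min(1, 1 − 0.8 + 0.82) = 1
(B ∨ ((C ∧ C) → (B ∨ A))) = max(0, 1) = 1
(C → C): min(1, 1 − 0.8 + 0.8) = 1
not C: Łukasiewicz ¬ gives 1 − 0.8 = 0.2
(B → not C): min(1, 1 − 0 + 0.2) = 1
((C → C) → (B → not C)): min(1, 1 − 1 + 1) = 1
(((C → C) → (B → not C)) → A): min(1, 1 − 1 + 0.82) = 0.82
((B ∨ ((C ∧ C) → (B ∨ A))) ∧ (((C → C) → (B → not C)) → A)) = min(1, 0.82) = 0.82

0.82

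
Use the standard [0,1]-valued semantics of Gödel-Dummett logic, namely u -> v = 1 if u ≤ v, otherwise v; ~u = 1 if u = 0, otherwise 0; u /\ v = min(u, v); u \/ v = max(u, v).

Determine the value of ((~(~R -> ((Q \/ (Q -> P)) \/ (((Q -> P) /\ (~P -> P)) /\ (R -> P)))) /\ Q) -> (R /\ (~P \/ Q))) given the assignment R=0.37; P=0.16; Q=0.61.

~R: Gödel ¬ of 0.37 = 0 (operand ≠ 0)
(Q -> P): 0.61 > 0.16, so result = 0.16
(Q \/ (Q -> P)) = max(0.61, 0.16) = 0.61
(Q -> P): 0.61 > 0.16, so result = 0.16
~P: Gödel ¬ of 0.16 = 0 (operand ≠ 0)
(~P -> P): 0 ≤ 0.16, so result = 1
((Q -> P) /\ (~P -> P)) = min(0.16, 1) = 0.16
(R -> P): 0.37 > 0.16, so result = 0.16
(((Q -> P) /\ (~P -> P)) /\ (R -> P)) = min(0.16, 0.16) = 0.16
((Q \/ (Q -> P)) \/ (((Q -> P) /\ (~P -> P)) /\ (R -> P))) = max(0.61, 0.16) = 0.61
(~R -> ((Q \/ (Q -> P)) \/ (((Q -> P) /\ (~P -> P)) /\ (R -> P)))): 0 ≤ 0.61, so result = 1
~(~R -> ((Q \/ (Q -> P)) \/ (((Q -> P) /\ (~P -> P)) /\ (R -> P)))): Gödel ¬ of 1 = 0 (operand ≠ 0)
(~(~R -> ((Q \/ (Q -> P)) \/ (((Q -> P) /\ (~P -> P)) /\ (R -> P)))) /\ Q) = min(0, 0.61) = 0
~P: Gödel ¬ of 0.16 = 0 (operand ≠ 0)
(~P \/ Q) = max(0, 0.61) = 0.61
(R /\ (~P \/ Q)) = min(0.37, 0.61) = 0.37
((~(~R -> ((Q \/ (Q -> P)) \/ (((Q -> P) /\ (~P -> P)) /\ (R -> P)))) /\ Q) -> (R /\ (~P \/ Q))): 0 ≤ 0.37, so result = 1

1.00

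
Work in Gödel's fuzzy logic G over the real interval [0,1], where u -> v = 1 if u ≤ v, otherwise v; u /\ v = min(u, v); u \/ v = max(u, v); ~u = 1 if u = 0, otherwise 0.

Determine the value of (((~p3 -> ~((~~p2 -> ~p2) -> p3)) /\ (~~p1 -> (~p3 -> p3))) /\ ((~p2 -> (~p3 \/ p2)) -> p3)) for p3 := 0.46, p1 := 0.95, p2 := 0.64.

0.46

~p3: Gödel ¬ of 0.46 = 0 (operand ≠ 0)
~p2: Gödel ¬ of 0.64 = 0 (operand ≠ 0)
~~p2: Gödel ¬ of 0 = 1 (operand is 0)
~p2: Gödel ¬ of 0.64 = 0 (operand ≠ 0)
(~~p2 -> ~p2): 1 > 0, so result = 0
((~~p2 -> ~p2) -> p3): 0 ≤ 0.46, so result = 1
~((~~p2 -> ~p2) -> p3): Gödel ¬ of 1 = 0 (operand ≠ 0)
(~p3 -> ~((~~p2 -> ~p2) -> p3)): 0 ≤ 0, so result = 1
~p1: Gödel ¬ of 0.95 = 0 (operand ≠ 0)
~~p1: Gödel ¬ of 0 = 1 (operand is 0)
~p3: Gödel ¬ of 0.46 = 0 (operand ≠ 0)
(~p3 -> p3): 0 ≤ 0.46, so result = 1
(~~p1 -> (~p3 -> p3)): 1 ≤ 1, so result = 1
((~p3 -> ~((~~p2 -> ~p2) -> p3)) /\ (~~p1 -> (~p3 -> p3))) = min(1, 1) = 1
~p2: Gödel ¬ of 0.64 = 0 (operand ≠ 0)
~p3: Gödel ¬ of 0.46 = 0 (operand ≠ 0)
(~p3 \/ p2) = max(0, 0.64) = 0.64
(~p2 -> (~p3 \/ p2)): 0 ≤ 0.64, so result = 1
((~p2 -> (~p3 \/ p2)) -> p3): 1 > 0.46, so result = 0.46
(((~p3 -> ~((~~p2 -> ~p2) -> p3)) /\ (~~p1 -> (~p3 -> p3))) /\ ((~p2 -> (~p3 \/ p2)) -> p3)) = min(1, 0.46) = 0.46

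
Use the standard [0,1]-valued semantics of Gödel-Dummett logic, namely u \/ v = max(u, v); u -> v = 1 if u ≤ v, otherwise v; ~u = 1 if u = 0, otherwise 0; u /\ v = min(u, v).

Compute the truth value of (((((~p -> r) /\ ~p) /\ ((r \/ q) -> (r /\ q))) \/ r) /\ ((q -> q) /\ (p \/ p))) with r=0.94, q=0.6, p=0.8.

~p: Gödel ¬ of 0.8 = 0 (operand ≠ 0)
(~p -> r): 0 ≤ 0.94, so result = 1
~p: Gödel ¬ of 0.8 = 0 (operand ≠ 0)
((~p -> r) /\ ~p) = min(1, 0) = 0
(r \/ q) = max(0.94, 0.6) = 0.94
(r /\ q) = min(0.94, 0.6) = 0.6
((r \/ q) -> (r /\ q)): 0.94 > 0.6, so result = 0.6
(((~p -> r) /\ ~p) /\ ((r \/ q) -> (r /\ q))) = min(0, 0.6) = 0
((((~p -> r) /\ ~p) /\ ((r \/ q) -> (r /\ q))) \/ r) = max(0, 0.94) = 0.94
(q -> q): 0.6 ≤ 0.6, so result = 1
(p \/ p) = max(0.8, 0.8) = 0.8
((q -> q) /\ (p \/ p)) = min(1, 0.8) = 0.8
(((((~p -> r) /\ ~p) /\ ((r \/ q) -> (r /\ q))) \/ r) /\ ((q -> q) /\ (p \/ p))) = min(0.94, 0.8) = 0.8

0.80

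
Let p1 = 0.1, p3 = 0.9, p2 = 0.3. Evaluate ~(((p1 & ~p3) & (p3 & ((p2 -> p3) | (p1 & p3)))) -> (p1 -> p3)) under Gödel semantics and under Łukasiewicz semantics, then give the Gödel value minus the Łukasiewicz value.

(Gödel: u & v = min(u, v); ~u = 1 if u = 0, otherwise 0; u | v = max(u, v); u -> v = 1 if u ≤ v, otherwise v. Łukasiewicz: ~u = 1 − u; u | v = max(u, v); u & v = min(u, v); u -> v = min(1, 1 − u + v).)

Gödel evaluation:
  ~p3: Gödel ¬ of 0.9 = 0 (operand ≠ 0)
  (p1 & ~p3) = min(0.1, 0) = 0
  (p2 -> p3): 0.3 ≤ 0.9, so result = 1
  (p1 & p3) = min(0.1, 0.9) = 0.1
  ((p2 -> p3) | (p1 & p3)) = max(1, 0.1) = 1
  (p3 & ((p2 -> p3) | (p1 & p3))) = min(0.9, 1) = 0.9
  ((p1 & ~p3) & (p3 & ((p2 -> p3) | (p1 & p3)))) = min(0, 0.9) = 0
  (p1 -> p3): 0.1 ≤ 0.9, so result = 1
  (((p1 & ~p3) & (p3 & ((p2 -> p3) | (p1 & p3)))) -> (p1 -> p3)): 0 ≤ 1, so result = 1
  ~(((p1 & ~p3) & (p3 & ((p2 -> p3) | (p1 & p3)))) -> (p1 -> p3)): Gödel ¬ of 1 = 0 (operand ≠ 0)
  Gödel value = 0
Łukasiewicz evaluation:
  ~p3: Łukasiewicz ¬ gives 1 − 0.9 = 0.1
  (p1 & ~p3) = min(0.1, 0.1) = 0.1
  (p2 -> p3): min(1, 1 − 0.3 + 0.9) = 1
  (p1 & p3) = min(0.1, 0.9) = 0.1
  ((p2 -> p3) | (p1 & p3)) = max(1, 0.1) = 1
  (p3 & ((p2 -> p3) | (p1 & p3))) = min(0.9, 1) = 0.9
  ((p1 & ~p3) & (p3 & ((p2 -> p3) | (p1 & p3)))) = min(0.1, 0.9) = 0.1
  (p1 -> p3): min(1, 1 − 0.1 + 0.9) = 1
  (((p1 & ~p3) & (p3 & ((p2 -> p3) | (p1 & p3)))) -> (p1 -> p3)): min(1, 1 − 0.1 + 1) = 1
  ~(((p1 & ~p3) & (p3 & ((p2 -> p3) | (p1 & p3)))) -> (p1 -> p3)): Łukasiewicz ¬ gives 1 − 1 = 0
  Łukasiewicz value = 0
Difference: 0 − 0 = 0.00

0.00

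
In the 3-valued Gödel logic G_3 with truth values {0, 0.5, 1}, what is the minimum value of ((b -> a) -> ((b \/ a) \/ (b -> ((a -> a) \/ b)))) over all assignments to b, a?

Every assignment gives 1. For instance at b = 0, a = 0:
  (b -> a): 0 ≤ 0, so result = 1
  (b \/ a) = max(0, 0) = 0
  (a -> a): 0 ≤ 0, so result = 1
  ((a -> a) \/ b) = max(1, 0) = 1
  (b -> ((a -> a) \/ b)): 0 ≤ 1, so result = 1
  ((b \/ a) \/ (b -> ((a -> a) \/ b))) = max(0, 1) = 1
  ((b -> a) -> ((b \/ a) \/ (b -> ((a -> a) \/ b)))): 1 ≤ 1, so result = 1
All 9 assignments give value 1 — the formula is a G_3-tautology.

1.00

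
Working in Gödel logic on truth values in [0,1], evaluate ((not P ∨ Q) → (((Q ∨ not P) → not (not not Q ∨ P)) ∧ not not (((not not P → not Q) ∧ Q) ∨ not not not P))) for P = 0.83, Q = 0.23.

not P: Gödel ¬ of 0.83 = 0 (operand ≠ 0)
(not P ∨ Q) = max(0, 0.23) = 0.23
not P: Gödel ¬ of 0.83 = 0 (operand ≠ 0)
(Q ∨ not P) = max(0.23, 0) = 0.23
not Q: Gödel ¬ of 0.23 = 0 (operand ≠ 0)
not not Q: Gödel ¬ of 0 = 1 (operand is 0)
(not not Q ∨ P) = max(1, 0.83) = 1
not (not not Q ∨ P): Gödel ¬ of 1 = 0 (operand ≠ 0)
((Q ∨ not P) → not (not not Q ∨ P)): 0.23 > 0, so result = 0
not P: Gödel ¬ of 0.83 = 0 (operand ≠ 0)
not not P: Gödel ¬ of 0 = 1 (operand is 0)
not Q: Gödel ¬ of 0.23 = 0 (operand ≠ 0)
(not not P → not Q): 1 > 0, so result = 0
((not not P → not Q) ∧ Q) = min(0, 0.23) = 0
not P: Gödel ¬ of 0.83 = 0 (operand ≠ 0)
not not P: Gödel ¬ of 0 = 1 (operand is 0)
not not not P: Gödel ¬ of 1 = 0 (operand ≠ 0)
(((not not P → not Q) ∧ Q) ∨ not not not P) = max(0, 0) = 0
not (((not not P → not Q) ∧ Q) ∨ not not not P): Gödel ¬ of 0 = 1 (operand is 0)
not not (((not not P → not Q) ∧ Q) ∨ not not not P): Gödel ¬ of 1 = 0 (operand ≠ 0)
(((Q ∨ not P) → not (not not Q ∨ P)) ∧ not not (((not not P → not Q) ∧ Q) ∨ not not not P)) = min(0, 0) = 0
((not P ∨ Q) → (((Q ∨ not P) → not (not not Q ∨ P)) ∧ not not (((not not P → not Q) ∧ Q) ∨ not not not P))): 0.23 > 0, so result = 0

0.00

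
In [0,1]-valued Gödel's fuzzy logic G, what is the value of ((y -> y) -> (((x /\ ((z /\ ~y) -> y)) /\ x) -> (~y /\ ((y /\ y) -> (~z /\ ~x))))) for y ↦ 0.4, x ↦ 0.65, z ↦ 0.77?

0.00

(y -> y): 0.4 ≤ 0.4, so result = 1
~y: Gödel ¬ of 0.4 = 0 (operand ≠ 0)
(z /\ ~y) = min(0.77, 0) = 0
((z /\ ~y) -> y): 0 ≤ 0.4, so result = 1
(x /\ ((z /\ ~y) -> y)) = min(0.65, 1) = 0.65
((x /\ ((z /\ ~y) -> y)) /\ x) = min(0.65, 0.65) = 0.65
~y: Gödel ¬ of 0.4 = 0 (operand ≠ 0)
(y /\ y) = min(0.4, 0.4) = 0.4
~z: Gödel ¬ of 0.77 = 0 (operand ≠ 0)
~x: Gödel ¬ of 0.65 = 0 (operand ≠ 0)
(~z /\ ~x) = min(0, 0) = 0
((y /\ y) -> (~z /\ ~x)): 0.4 > 0, so result = 0
(~y /\ ((y /\ y) -> (~z /\ ~x))) = min(0, 0) = 0
(((x /\ ((z /\ ~y) -> y)) /\ x) -> (~y /\ ((y /\ y) -> (~z /\ ~x)))): 0.65 > 0, so result = 0
((y -> y) -> (((x /\ ((z /\ ~y) -> y)) /\ x) -> (~y /\ ((y /\ y) -> (~z /\ ~x))))): 1 > 0, so result = 0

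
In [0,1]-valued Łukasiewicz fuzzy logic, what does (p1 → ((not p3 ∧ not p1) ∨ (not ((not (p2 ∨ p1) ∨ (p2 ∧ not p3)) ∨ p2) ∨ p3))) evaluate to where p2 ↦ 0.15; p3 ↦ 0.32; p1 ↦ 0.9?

0.95

not p3: Łukasiewicz ¬ gives 1 − 0.32 = 0.68
not p1: Łukasiewicz ¬ gives 1 − 0.9 = 0.1
(not p3 ∧ not p1) = min(0.68, 0.1) = 0.1
(p2 ∨ p1) = max(0.15, 0.9) = 0.9
not (p2 ∨ p1): Łukasiewicz ¬ gives 1 − 0.9 = 0.1
not p3: Łukasiewicz ¬ gives 1 − 0.32 = 0.68
(p2 ∧ not p3) = min(0.15, 0.68) = 0.15
(not (p2 ∨ p1) ∨ (p2 ∧ not p3)) = max(0.1, 0.15) = 0.15
((not (p2 ∨ p1) ∨ (p2 ∧ not p3)) ∨ p2) = max(0.15, 0.15) = 0.15
not ((not (p2 ∨ p1) ∨ (p2 ∧ not p3)) ∨ p2): Łukasiewicz ¬ gives 1 − 0.15 = 0.85
(not ((not (p2 ∨ p1) ∨ (p2 ∧ not p3)) ∨ p2) ∨ p3) = max(0.85, 0.32) = 0.85
((not p3 ∧ not p1) ∨ (not ((not (p2 ∨ p1) ∨ (p2 ∧ not p3)) ∨ p2) ∨ p3)) = max(0.1, 0.85) = 0.85
(p1 → ((not p3 ∧ not p1) ∨ (not ((not (p2 ∨ p1) ∨ (p2 ∧ not p3)) ∨ p2) ∨ p3))): min(1, 1 − 0.9 + 0.85) = 0.95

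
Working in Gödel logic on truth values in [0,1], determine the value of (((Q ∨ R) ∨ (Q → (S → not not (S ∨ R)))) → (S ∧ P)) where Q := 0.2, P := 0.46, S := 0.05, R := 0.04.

0.05

(Q ∨ R) = max(0.2, 0.04) = 0.2
(S ∨ R) = max(0.05, 0.04) = 0.05
not (S ∨ R): Gödel ¬ of 0.05 = 0 (operand ≠ 0)
not not (S ∨ R): Gödel ¬ of 0 = 1 (operand is 0)
(S → not not (S ∨ R)): 0.05 ≤ 1, so result = 1
(Q → (S → not not (S ∨ R))): 0.2 ≤ 1, so result = 1
((Q ∨ R) ∨ (Q → (S → not not (S ∨ R)))) = max(0.2, 1) = 1
(S ∧ P) = min(0.05, 0.46) = 0.05
(((Q ∨ R) ∨ (Q → (S → not not (S ∨ R)))) → (S ∧ P)): 1 > 0.05, so result = 0.05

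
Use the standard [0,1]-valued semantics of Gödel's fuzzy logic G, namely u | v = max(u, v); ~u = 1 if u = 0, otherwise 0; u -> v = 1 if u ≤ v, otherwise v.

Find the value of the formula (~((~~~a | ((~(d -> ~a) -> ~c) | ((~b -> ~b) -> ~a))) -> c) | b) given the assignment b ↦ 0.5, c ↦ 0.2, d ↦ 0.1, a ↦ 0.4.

~a: Gödel ¬ of 0.4 = 0 (operand ≠ 0)
~~a: Gödel ¬ of 0 = 1 (operand is 0)
~~~a: Gödel ¬ of 1 = 0 (operand ≠ 0)
~a: Gödel ¬ of 0.4 = 0 (operand ≠ 0)
(d -> ~a): 0.1 > 0, so result = 0
~(d -> ~a): Gödel ¬ of 0 = 1 (operand is 0)
~c: Gödel ¬ of 0.2 = 0 (operand ≠ 0)
(~(d -> ~a) -> ~c): 1 > 0, so result = 0
~b: Gödel ¬ of 0.5 = 0 (operand ≠ 0)
~b: Gödel ¬ of 0.5 = 0 (operand ≠ 0)
(~b -> ~b): 0 ≤ 0, so result = 1
~a: Gödel ¬ of 0.4 = 0 (operand ≠ 0)
((~b -> ~b) -> ~a): 1 > 0, so result = 0
((~(d -> ~a) -> ~c) | ((~b -> ~b) -> ~a)) = max(0, 0) = 0
(~~~a | ((~(d -> ~a) -> ~c) | ((~b -> ~b) -> ~a))) = max(0, 0) = 0
((~~~a | ((~(d -> ~a) -> ~c) | ((~b -> ~b) -> ~a))) -> c): 0 ≤ 0.2, so result = 1
~((~~~a | ((~(d -> ~a) -> ~c) | ((~b -> ~b) -> ~a))) -> c): Gödel ¬ of 1 = 0 (operand ≠ 0)
(~((~~~a | ((~(d -> ~a) -> ~c) | ((~b -> ~b) -> ~a))) -> c) | b) = max(0, 0.5) = 0.5

0.50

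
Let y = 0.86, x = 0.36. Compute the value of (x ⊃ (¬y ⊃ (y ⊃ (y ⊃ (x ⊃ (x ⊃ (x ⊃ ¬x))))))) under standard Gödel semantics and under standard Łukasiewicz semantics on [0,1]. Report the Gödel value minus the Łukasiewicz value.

Gödel evaluation:
  ¬y: Gödel ¬ of 0.86 = 0 (operand ≠ 0)
  ¬x: Gödel ¬ of 0.36 = 0 (operand ≠ 0)
  (x ⊃ ¬x): 0.36 > 0, so result = 0
  (x ⊃ (x ⊃ ¬x)): 0.36 > 0, so result = 0
  (x ⊃ (x ⊃ (x ⊃ ¬x))): 0.36 > 0, so result = 0
  (y ⊃ (x ⊃ (x ⊃ (x ⊃ ¬x)))): 0.86 > 0, so result = 0
  (y ⊃ (y ⊃ (x ⊃ (x ⊃ (x ⊃ ¬x))))): 0.86 > 0, so result = 0
  (¬y ⊃ (y ⊃ (y ⊃ (x ⊃ (x ⊃ (x ⊃ ¬x)))))): 0 ≤ 0, so result = 1
  (x ⊃ (¬y ⊃ (y ⊃ (y ⊃ (x ⊃ (x ⊃ (x ⊃ ¬x))))))): 0.36 ≤ 1, so result = 1
  Gödel value = 1
Łukasiewicz evaluation:
  ¬y: Łukasiewicz ¬ gives 1 − 0.86 = 0.14
  ¬x: Łukasiewicz ¬ gives 1 − 0.36 = 0.64
  (x ⊃ ¬x): min(1, 1 − 0.36 + 0.64) = 1
  (x ⊃ (x ⊃ ¬x)): min(1, 1 − 0.36 + 1) = 1
  (x ⊃ (x ⊃ (x ⊃ ¬x))): min(1, 1 − 0.36 + 1) = 1
  (y ⊃ (x ⊃ (x ⊃ (x ⊃ ¬x)))): min(1, 1 − 0.86 + 1) = 1
  (y ⊃ (y ⊃ (x ⊃ (x ⊃ (x ⊃ ¬x))))): min(1, 1 − 0.86 + 1) = 1
  (¬y ⊃ (y ⊃ (y ⊃ (x ⊃ (x ⊃ (x ⊃ ¬x)))))): min(1, 1 − 0.14 + 1) = 1
  (x ⊃ (¬y ⊃ (y ⊃ (y ⊃ (x ⊃ (x ⊃ (x ⊃ ¬x))))))): min(1, 1 − 0.36 + 1) = 1
  Łukasiewicz value = 1
Difference: 1 − 1 = 0.00

0.00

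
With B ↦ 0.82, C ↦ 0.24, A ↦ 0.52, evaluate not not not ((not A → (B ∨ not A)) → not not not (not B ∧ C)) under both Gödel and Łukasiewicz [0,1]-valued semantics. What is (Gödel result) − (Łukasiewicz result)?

-0.18

Gödel evaluation:
  not A: Gödel ¬ of 0.52 = 0 (operand ≠ 0)
  not A: Gödel ¬ of 0.52 = 0 (operand ≠ 0)
  (B ∨ not A) = max(0.82, 0) = 0.82
  (not A → (B ∨ not A)): 0 ≤ 0.82, so result = 1
  not B: Gödel ¬ of 0.82 = 0 (operand ≠ 0)
  (not B ∧ C) = min(0, 0.24) = 0
  not (not B ∧ C): Gödel ¬ of 0 = 1 (operand is 0)
  not not (not B ∧ C): Gödel ¬ of 1 = 0 (operand ≠ 0)
  not not not (not B ∧ C): Gödel ¬ of 0 = 1 (operand is 0)
  ((not A → (B ∨ not A)) → not not not (not B ∧ C)): 1 ≤ 1, so result = 1
  not ((not A → (B ∨ not A)) → not not not (not B ∧ C)): Gödel ¬ of 1 = 0 (operand ≠ 0)
  not not ((not A → (B ∨ not A)) → not not not (not B ∧ C)): Gödel ¬ of 0 = 1 (operand is 0)
  not not not ((not A → (B ∨ not A)) → not not not (not B ∧ C)): Gödel ¬ of 1 = 0 (operand ≠ 0)
  Gödel value = 0
Łukasiewicz evaluation:
  not A: Łukasiewicz ¬ gives 1 − 0.52 = 0.48
  not A: Łukasiewicz ¬ gives 1 − 0.52 = 0.48
  (B ∨ not A) = max(0.82, 0.48) = 0.82
  (not A → (B ∨ not A)): min(1, 1 − 0.48 + 0.82) = 1
  not B: Łukasiewicz ¬ gives 1 − 0.82 = 0.18
  (not B ∧ C) = min(0.18, 0.24) = 0.18
  not (not B ∧ C): Łukasiewicz ¬ gives 1 − 0.18 = 0.82
  not not (not B ∧ C): Łukasiewicz ¬ gives 1 − 0.82 = 0.18
  not not not (not B ∧ C): Łukasiewicz ¬ gives 1 − 0.18 = 0.82
  ((not A → (B ∨ not A)) → not not not (not B ∧ C)): min(1, 1 − 1 + 0.82) = 0.82
  not ((not A → (B ∨ not A)) → not not not (not B ∧ C)): Łukasiewicz ¬ gives 1 − 0.82 = 0.18
  not not ((not A → (B ∨ not A)) → not not not (not B ∧ C)): Łukasiewicz ¬ gives 1 − 0.18 = 0.82
  not not not ((not A → (B ∨ not A)) → not not not (not B ∧ C)): Łukasiewicz ¬ gives 1 − 0.82 = 0.18
  Łukasiewicz value = 0.18
Difference: 0 − 0.18 = -0.18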